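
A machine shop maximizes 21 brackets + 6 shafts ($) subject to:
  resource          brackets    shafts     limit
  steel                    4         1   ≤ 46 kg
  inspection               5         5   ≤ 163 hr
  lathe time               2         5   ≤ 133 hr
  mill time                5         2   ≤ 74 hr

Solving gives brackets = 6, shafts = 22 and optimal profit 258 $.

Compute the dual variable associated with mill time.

1

Check each constraint at x*: steel 46/46 (tight); inspection 140/163 (slack 23); lathe time 122/133 (slack 11); mill time 74/74 (tight).
By complementary slackness, y = 0 for the non-binding constraints.
Dual feasibility on the basic columns requires 4·y_steel + 5·y_mill time = 21, 1·y_steel + 2·y_mill time = 6.
Solving: y_steel = 4, y_mill time = 1.
Shadow price of mill time = 1.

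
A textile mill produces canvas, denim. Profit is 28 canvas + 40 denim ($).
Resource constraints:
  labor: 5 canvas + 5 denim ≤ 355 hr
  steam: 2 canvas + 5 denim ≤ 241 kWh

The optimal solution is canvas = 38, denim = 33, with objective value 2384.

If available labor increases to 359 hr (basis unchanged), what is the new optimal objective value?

At the optimum: labor uses 355 of 355 (binding); steam uses 241 of 241 (binding).
The binding rows give the dual system: 5·y_labor + 2·y_steam = 28 and 5·y_labor + 5·y_steam = 40.
→ y_labor = 4 and y_steam = 4.
Δz = y_labor·Δb = 4 × (4) = 16, so new z* = 2384 + 16 = 2400.

2400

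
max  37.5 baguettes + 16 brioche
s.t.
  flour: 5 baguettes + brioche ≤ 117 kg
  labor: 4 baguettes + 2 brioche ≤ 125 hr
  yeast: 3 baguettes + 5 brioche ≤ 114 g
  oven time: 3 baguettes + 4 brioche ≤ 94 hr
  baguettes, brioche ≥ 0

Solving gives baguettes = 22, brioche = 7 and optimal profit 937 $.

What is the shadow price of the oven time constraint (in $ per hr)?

2.5

At the optimum: flour uses 117 of 117 (binding); labor uses 102 of 125 (slack = 23); yeast uses 101 of 114 (slack = 13); oven time uses 94 of 94 (binding).
Since labor, yeast are not tight, their duals are 0.
The binding rows give the dual system: 5·y_flour + 3·y_oven time = 37.5 and 1·y_flour + 4·y_oven time = 16.
Solving: y_flour = 6, y_oven time = 2.5.
Shadow price of oven time = 2.5.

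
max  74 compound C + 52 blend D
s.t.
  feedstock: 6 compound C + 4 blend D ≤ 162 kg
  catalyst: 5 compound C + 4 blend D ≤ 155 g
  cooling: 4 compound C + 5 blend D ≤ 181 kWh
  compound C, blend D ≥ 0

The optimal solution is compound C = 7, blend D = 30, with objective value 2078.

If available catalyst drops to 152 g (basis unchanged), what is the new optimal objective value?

At the optimum: feedstock uses 162 of 162 (binding); catalyst uses 155 of 155 (binding); cooling uses 178 of 181 (slack = 3).
By complementary slackness, y = 0 for the non-binding constraint.
From A_Bᵀ y = c: 6·y_feedstock + 5·y_catalyst = 74; 4·y_feedstock + 4·y_catalyst = 52.
This yields shadow prices y_feedstock = 9, y_catalyst = 4.
Δz = y_catalyst·Δb = 4 × (-3) = -12, so new z* = 2078 − 12 = 2066.

2066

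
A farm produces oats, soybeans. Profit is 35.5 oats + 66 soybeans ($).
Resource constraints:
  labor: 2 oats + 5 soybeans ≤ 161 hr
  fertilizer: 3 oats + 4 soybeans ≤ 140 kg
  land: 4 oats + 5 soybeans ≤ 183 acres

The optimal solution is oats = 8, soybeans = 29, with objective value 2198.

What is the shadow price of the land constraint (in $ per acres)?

0

Check each constraint at x*: labor 161/161 (tight); fertilizer 140/140 (tight); land 177/183 (slack 6).
Since land is not tight, its dual is 0.
Dual feasibility on the basic columns requires 2·y_labor + 3·y_fertilizer = 35.5, 5·y_labor + 4·y_fertilizer = 66.
This yields shadow prices y_labor = 8, y_fertilizer = 6.5.
Shadow price of land = 0.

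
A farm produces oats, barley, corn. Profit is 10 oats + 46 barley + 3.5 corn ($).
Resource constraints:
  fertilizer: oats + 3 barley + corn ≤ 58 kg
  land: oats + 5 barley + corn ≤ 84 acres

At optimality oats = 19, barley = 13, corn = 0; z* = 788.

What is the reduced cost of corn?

At the optimum: fertilizer uses 58 of 58 (binding); land uses 84 of 84 (binding).
From A_Bᵀ y = c: 1·y_fertilizer + 1·y_land = 10; 3·y_fertilizer + 5·y_land = 46.
Solving: y_fertilizer = 2, y_land = 8.
Reduced cost of corn: c₃ − yᵀa₃ = 3.5 − (2·1 + 8·1) = 3.5 − 10 = -6.5.

-6.5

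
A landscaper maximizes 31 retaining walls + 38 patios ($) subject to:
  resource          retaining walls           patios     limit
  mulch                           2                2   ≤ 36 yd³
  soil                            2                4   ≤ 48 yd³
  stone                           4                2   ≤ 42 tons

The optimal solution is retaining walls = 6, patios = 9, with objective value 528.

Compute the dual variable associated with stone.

Check each constraint at x*: mulch 30/36 (slack 6); soil 48/48 (tight); stone 42/42 (tight).
By complementary slackness, y = 0 for the non-binding constraint.
Dual feasibility on the basic columns requires 2·y_soil + 4·y_stone = 31, 4·y_soil + 2·y_stone = 38.
Solving: y_soil = 7.5, y_stone = 4.
Shadow price of stone = 4.

4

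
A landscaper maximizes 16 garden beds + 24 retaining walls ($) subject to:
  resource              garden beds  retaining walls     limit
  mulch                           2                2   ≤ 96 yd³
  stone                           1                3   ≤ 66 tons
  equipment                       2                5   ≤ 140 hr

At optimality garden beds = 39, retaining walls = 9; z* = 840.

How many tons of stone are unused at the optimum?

0

stone used = 1·39 + 3·9 = 66; slack = 66 − 66 = 0.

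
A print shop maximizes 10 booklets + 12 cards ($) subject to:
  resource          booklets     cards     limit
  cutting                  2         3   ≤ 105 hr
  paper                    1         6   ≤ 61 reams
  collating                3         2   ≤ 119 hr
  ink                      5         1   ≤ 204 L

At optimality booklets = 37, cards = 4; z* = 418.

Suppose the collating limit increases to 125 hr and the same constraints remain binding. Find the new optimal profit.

436

Binding: paper and collating. Non-binding: cutting (19 unused), ink (15 unused).
Since cutting, ink are not tight, their duals are 0.
The binding rows give the dual system: 1·y_paper + 3·y_collating = 10 and 6·y_paper + 2·y_collating = 12.
This yields shadow prices y_paper = 1, y_collating = 3.
Δz = y_collating·Δb = 3 × (6) = 18, so new z* = 418 + 18 = 436.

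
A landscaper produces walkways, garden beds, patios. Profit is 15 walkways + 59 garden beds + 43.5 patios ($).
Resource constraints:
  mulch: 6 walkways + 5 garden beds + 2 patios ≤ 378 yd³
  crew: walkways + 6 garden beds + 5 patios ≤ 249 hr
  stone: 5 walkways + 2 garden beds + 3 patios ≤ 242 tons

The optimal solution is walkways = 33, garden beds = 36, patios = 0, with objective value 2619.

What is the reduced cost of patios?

-3.5

At the optimum: mulch uses 378 of 378 (binding); crew uses 249 of 249 (binding); stone uses 237 of 242 (slack = 5).
By complementary slackness, y = 0 for the non-binding constraint.
The binding rows give the dual system: 6·y_mulch + 1·y_crew = 15 and 5·y_mulch + 6·y_crew = 59.
→ y_mulch = 1 and y_crew = 9.
Reduced cost of patios: c₃ − yᵀa₃ = 43.5 − (1·2 + 9·5) = 43.5 − 47 = -3.5.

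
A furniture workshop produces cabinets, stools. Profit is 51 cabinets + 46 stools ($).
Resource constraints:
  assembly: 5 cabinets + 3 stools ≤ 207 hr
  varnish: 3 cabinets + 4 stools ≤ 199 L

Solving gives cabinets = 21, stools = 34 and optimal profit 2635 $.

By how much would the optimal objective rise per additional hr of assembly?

Check each constraint at x*: assembly 207/207 (tight); varnish 199/199 (tight).
The binding rows give the dual system: 5·y_assembly + 3·y_varnish = 51 and 3·y_assembly + 4·y_varnish = 46.
Solving: y_assembly = 6, y_varnish = 7.
Shadow price of assembly = 6.

6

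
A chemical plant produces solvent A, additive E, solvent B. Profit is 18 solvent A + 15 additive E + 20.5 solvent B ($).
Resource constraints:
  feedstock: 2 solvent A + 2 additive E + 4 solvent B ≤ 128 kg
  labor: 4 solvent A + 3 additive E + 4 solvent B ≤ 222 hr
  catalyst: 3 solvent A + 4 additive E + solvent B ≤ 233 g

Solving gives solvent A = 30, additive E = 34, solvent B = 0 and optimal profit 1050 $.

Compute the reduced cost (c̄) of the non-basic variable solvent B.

-3.5

At the optimum: feedstock uses 128 of 128 (binding); labor uses 222 of 222 (binding); catalyst uses 226 of 233 (slack = 7).
Since catalyst is not tight, its dual is 0.
From A_Bᵀ y = c: 2·y_feedstock + 4·y_labor = 18; 2·y_feedstock + 3·y_labor = 15.
Solving: y_feedstock = 3, y_labor = 3.
Reduced cost of solvent B: c₃ − yᵀa₃ = 20.5 − (3·4 + 3·4) = 20.5 − 24 = -3.5.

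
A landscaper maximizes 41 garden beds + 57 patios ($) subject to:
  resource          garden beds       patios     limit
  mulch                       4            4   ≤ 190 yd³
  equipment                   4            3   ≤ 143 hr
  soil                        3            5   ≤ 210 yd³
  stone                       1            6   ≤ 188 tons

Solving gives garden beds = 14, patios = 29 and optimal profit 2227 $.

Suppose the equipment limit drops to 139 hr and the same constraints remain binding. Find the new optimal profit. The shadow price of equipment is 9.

2191

Δb = -4, so new z* = 2227 + (9)·(-4) = 2227 − 36 = 2191.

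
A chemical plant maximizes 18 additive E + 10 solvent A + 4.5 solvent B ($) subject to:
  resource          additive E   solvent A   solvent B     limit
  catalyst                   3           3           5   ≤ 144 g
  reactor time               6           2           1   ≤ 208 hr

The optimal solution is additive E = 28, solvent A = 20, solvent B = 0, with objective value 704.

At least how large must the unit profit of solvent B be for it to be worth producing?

At the optimum: catalyst uses 144 of 144 (binding); reactor time uses 208 of 208 (binding).
The binding rows give the dual system: 3·y_catalyst + 6·y_reactor time = 18 and 3·y_catalyst + 2·y_reactor time = 10.
This yields shadow prices y_catalyst = 2, y_reactor time = 2.
solvent B enters the basis when its profit ≥ yᵀa₃ = 2·5 + 2·1 = 12.

12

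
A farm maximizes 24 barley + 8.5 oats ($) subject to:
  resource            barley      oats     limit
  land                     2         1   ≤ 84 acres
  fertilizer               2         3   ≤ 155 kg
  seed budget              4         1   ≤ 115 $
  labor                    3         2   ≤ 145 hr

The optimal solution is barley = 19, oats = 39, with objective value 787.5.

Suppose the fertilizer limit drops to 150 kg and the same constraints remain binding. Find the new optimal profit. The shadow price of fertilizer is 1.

Δb = -5, so new z* = 787.5 + (1)·(-5) = 787.5 − 5 = 782.5.

782.5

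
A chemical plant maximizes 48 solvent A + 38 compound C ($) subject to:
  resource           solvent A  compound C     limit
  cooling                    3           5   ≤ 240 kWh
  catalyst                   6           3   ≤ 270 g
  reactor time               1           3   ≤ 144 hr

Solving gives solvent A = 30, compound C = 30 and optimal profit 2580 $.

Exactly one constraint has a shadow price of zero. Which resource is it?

cooling: 240/240 (binding)
catalyst: 270/270 (binding)
reactor time: 120/144 (slack 24)
By complementary slackness, a constraint with positive slack has shadow price 0 → reactor time.

reactor time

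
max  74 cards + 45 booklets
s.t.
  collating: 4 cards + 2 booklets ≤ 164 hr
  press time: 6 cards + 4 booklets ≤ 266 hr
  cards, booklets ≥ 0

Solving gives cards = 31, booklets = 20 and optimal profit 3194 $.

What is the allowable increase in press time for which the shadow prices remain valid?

Binding constraints: collating, press time. The basis is B = [[4,2],[6,4]] with det 4.
Per unit increase in press time, x* moves by d = (-0.5, 1).
The basis stays optimal until cards reaches 0; allowable increase = 62 hr.

62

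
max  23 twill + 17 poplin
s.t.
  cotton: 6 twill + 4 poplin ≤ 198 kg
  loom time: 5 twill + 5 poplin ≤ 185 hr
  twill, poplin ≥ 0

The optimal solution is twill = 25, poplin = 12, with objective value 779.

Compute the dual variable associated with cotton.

3

Check each constraint at x*: cotton 198/198 (tight); loom time 185/185 (tight).
From A_Bᵀ y = c: 6·y_cotton + 5·y_loom time = 23; 4·y_cotton + 5·y_loom time = 17.
→ y_cotton = 3 and y_loom time = 1.
Shadow price of cotton = 3.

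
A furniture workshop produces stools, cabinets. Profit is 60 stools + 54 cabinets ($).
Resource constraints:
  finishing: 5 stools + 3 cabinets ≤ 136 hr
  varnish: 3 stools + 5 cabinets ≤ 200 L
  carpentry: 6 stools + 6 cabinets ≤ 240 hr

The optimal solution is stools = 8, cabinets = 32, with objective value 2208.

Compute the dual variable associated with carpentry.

At the optimum: finishing uses 136 of 136 (binding); varnish uses 184 of 200 (slack = 16); carpentry uses 240 of 240 (binding).
By complementary slackness, y = 0 for the non-binding constraint.
From A_Bᵀ y = c: 5·y_finishing + 6·y_carpentry = 60; 3·y_finishing + 6·y_carpentry = 54.
Solving: y_finishing = 3, y_carpentry = 7.5.
Shadow price of carpentry = 7.5.

7.5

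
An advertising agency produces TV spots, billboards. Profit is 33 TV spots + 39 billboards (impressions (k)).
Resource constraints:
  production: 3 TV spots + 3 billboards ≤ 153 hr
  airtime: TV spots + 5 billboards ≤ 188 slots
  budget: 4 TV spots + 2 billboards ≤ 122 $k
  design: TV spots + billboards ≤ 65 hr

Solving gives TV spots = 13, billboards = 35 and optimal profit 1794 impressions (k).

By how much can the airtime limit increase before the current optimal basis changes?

Binding constraints: airtime, budget. The basis is B = [[1,5],[4,2]] with det -18.
Per unit increase in airtime, x* moves by d = (-0.1111, 0.2222).
The basis stays optimal until production becomes binding; allowable increase = 27 slots.

27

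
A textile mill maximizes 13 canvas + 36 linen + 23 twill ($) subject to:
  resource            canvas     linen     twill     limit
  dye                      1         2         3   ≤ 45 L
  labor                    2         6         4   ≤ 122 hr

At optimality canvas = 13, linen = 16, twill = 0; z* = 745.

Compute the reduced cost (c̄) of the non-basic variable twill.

At the optimum: dye uses 45 of 45 (binding); labor uses 122 of 122 (binding).
From A_Bᵀ y = c: 1·y_dye + 2·y_labor = 13; 2·y_dye + 6·y_labor = 36.
→ y_dye = 3 and y_labor = 5.
Reduced cost of twill: c₃ − yᵀa₃ = 23 − (3·3 + 5·4) = 23 − 29 = -6.

-6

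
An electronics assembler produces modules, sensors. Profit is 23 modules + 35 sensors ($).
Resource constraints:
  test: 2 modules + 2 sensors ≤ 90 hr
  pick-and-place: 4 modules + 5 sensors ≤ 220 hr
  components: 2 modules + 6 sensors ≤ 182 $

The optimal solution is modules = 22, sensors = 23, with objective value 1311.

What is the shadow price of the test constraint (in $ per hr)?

8.5

Binding: test and components. Non-binding: pick-and-place (17 unused).
Slack constraints have shadow price 0 (complementary slackness).
From A_Bᵀ y = c: 2·y_test + 2·y_components = 23; 2·y_test + 6·y_components = 35.
This yields shadow prices y_test = 8.5, y_components = 3.
Shadow price of test = 8.5.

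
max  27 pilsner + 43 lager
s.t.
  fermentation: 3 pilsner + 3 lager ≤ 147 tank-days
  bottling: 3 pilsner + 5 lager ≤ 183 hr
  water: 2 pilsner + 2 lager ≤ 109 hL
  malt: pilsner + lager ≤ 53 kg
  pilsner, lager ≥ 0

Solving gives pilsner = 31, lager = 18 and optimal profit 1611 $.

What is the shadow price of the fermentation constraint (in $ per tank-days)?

1

At the optimum: fermentation uses 147 of 147 (binding); bottling uses 183 of 183 (binding); water uses 98 of 109 (slack = 11); malt uses 49 of 53 (slack = 4).
Slack constraints have shadow price 0 (complementary slackness).
From A_Bᵀ y = c: 3·y_fermentation + 3·y_bottling = 27; 3·y_fermentation + 5·y_bottling = 43.
→ y_fermentation = 1 and y_bottling = 8.
Shadow price of fermentation = 1.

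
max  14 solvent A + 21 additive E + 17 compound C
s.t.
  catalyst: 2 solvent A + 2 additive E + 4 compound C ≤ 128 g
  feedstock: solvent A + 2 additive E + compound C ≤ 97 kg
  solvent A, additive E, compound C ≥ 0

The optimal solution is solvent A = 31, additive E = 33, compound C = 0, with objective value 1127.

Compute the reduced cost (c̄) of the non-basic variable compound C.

-4

Both catalyst and feedstock are binding at x*.
The binding rows give the dual system: 2·y_catalyst + 1·y_feedstock = 14 and 2·y_catalyst + 2·y_feedstock = 21.
→ y_catalyst = 3.5 and y_feedstock = 7.
Reduced cost of compound C: c₃ − yᵀa₃ = 17 − (3.5·4 + 7·1) = 17 − 21 = -4.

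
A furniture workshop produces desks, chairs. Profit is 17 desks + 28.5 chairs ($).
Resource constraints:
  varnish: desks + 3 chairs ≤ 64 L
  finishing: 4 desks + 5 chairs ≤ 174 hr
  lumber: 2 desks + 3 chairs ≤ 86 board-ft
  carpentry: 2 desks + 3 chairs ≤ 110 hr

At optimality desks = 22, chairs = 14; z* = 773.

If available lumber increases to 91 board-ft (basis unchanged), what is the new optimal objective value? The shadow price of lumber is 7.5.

Δb = 5, so new z* = 773 + (7.5)·(5) = 773 + 37.5 = 810.5.

810.5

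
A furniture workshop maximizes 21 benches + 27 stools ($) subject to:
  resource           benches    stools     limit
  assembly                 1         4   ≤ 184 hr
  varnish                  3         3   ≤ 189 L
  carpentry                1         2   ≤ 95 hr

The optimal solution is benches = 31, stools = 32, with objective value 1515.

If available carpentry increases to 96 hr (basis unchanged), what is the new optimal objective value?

At the optimum: assembly uses 159 of 184 (slack = 25); varnish uses 189 of 189 (binding); carpentry uses 95 of 95 (binding).
Since assembly is not tight, its dual is 0.
From A_Bᵀ y = c: 3·y_varnish + 1·y_carpentry = 21; 3·y_varnish + 2·y_carpentry = 27.
This yields shadow prices y_varnish = 5, y_carpentry = 6.
Δz = y_carpentry·Δb = 6 × (1) = 6, so new z* = 1515 + 6 = 1521.

1521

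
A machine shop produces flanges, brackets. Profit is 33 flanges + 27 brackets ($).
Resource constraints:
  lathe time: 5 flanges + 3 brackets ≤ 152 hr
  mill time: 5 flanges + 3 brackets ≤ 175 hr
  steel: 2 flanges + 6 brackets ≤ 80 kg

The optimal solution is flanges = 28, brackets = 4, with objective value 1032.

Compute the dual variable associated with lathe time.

6

At the optimum: lathe time uses 152 of 152 (binding); mill time uses 152 of 175 (slack = 23); steel uses 80 of 80 (binding).
By complementary slackness, y = 0 for the non-binding constraint.
Dual feasibility on the basic columns requires 5·y_lathe time + 2·y_steel = 33, 3·y_lathe time + 6·y_steel = 27.
This yields shadow prices y_lathe time = 6, y_steel = 1.5.
Shadow price of lathe time = 6.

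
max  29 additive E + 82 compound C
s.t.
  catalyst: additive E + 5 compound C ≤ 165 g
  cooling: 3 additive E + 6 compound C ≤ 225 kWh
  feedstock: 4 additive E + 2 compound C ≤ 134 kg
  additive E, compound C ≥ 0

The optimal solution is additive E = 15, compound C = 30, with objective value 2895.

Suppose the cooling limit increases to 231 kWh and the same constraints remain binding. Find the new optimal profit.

At the optimum: catalyst uses 165 of 165 (binding); cooling uses 225 of 225 (binding); feedstock uses 120 of 134 (slack = 14).
Slack constraints have shadow price 0 (complementary slackness).
From A_Bᵀ y = c: 1·y_catalyst + 3·y_cooling = 29; 5·y_catalyst + 6·y_cooling = 82.
Solving: y_catalyst = 8, y_cooling = 7.
Δz = y_cooling·Δb = 7 × (6) = 42, so new z* = 2895 + 42 = 2937.

2937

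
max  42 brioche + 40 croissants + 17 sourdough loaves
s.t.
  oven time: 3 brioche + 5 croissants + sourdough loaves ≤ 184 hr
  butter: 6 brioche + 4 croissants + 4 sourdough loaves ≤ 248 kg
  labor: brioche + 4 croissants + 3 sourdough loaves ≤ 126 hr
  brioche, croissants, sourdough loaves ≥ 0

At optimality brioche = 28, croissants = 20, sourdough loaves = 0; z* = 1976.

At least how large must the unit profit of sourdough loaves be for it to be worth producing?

24

Binding: oven time and butter. Non-binding: labor (18 unused).
By complementary slackness, y = 0 for the non-binding constraint.
The binding rows give the dual system: 3·y_oven time + 6·y_butter = 42 and 5·y_oven time + 4·y_butter = 40.
Solving: y_oven time = 4, y_butter = 5.
sourdough loaves enters the basis when its profit ≥ yᵀa₃ = 4·1 + 5·4 = 24.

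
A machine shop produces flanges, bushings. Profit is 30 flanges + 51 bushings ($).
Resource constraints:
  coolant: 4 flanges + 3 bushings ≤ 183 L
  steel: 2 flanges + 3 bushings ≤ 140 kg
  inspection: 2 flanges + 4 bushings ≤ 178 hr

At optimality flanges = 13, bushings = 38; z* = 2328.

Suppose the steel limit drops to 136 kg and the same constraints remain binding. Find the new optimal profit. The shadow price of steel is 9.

Δb = -4, so new z* = 2328 + (9)·(-4) = 2328 − 36 = 2292.

2292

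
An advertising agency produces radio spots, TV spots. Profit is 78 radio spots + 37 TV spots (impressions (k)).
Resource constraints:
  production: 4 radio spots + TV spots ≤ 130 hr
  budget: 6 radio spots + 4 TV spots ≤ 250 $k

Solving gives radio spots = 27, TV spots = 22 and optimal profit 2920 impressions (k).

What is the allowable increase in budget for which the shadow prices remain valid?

Binding constraints: production, budget. The basis is B = [[4,1],[6,4]] with det 10.
Per unit increase in budget, x* moves by d = (-0.1, 0.4).
The basis stays optimal until radio spots reaches 0; allowable increase = 270 $k.

270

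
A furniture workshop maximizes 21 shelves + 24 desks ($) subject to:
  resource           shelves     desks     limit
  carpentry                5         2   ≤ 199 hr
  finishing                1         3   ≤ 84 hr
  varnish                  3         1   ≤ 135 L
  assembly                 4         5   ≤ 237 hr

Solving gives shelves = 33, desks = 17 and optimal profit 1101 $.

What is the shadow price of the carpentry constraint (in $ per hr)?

Binding: carpentry and finishing. Non-binding: varnish (19 unused), assembly (20 unused).
By complementary slackness, y = 0 for the non-binding constraints.
The binding rows give the dual system: 5·y_carpentry + 1·y_finishing = 21 and 2·y_carpentry + 3·y_finishing = 24.
This yields shadow prices y_carpentry = 3, y_finishing = 6.
Shadow price of carpentry = 3.

3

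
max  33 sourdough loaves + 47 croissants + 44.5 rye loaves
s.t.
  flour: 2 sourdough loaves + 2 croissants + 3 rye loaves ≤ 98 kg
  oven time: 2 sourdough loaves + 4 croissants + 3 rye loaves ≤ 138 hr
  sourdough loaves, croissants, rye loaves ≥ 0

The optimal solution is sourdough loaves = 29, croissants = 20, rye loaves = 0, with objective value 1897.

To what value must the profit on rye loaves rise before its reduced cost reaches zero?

49.5

At the optimum: flour uses 98 of 98 (binding); oven time uses 138 of 138 (binding).
From A_Bᵀ y = c: 2·y_flour + 2·y_oven time = 33; 2·y_flour + 4·y_oven time = 47.
This yields shadow prices y_flour = 9.5, y_oven time = 7.
rye loaves enters the basis when its profit ≥ yᵀa₃ = 9.5·3 + 7·3 = 49.5.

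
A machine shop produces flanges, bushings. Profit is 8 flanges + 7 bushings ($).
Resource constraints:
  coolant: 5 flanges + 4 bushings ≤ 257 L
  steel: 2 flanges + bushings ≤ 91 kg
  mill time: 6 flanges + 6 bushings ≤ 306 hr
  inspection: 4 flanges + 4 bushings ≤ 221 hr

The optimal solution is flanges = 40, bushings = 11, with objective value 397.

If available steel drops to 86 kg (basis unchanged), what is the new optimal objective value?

392

At the optimum: coolant uses 244 of 257 (slack = 13); steel uses 91 of 91 (binding); mill time uses 306 of 306 (binding); inspection uses 204 of 221 (slack = 17).
By complementary slackness, y = 0 for the non-binding constraints.
Dual feasibility on the basic columns requires 2·y_steel + 6·y_mill time = 8, 1·y_steel + 6·y_mill time = 7.
This yields shadow prices y_steel = 1, y_mill time = 1.
Δz = y_steel·Δb = 1 × (-5) = -5, so new z* = 397 − 5 = 392.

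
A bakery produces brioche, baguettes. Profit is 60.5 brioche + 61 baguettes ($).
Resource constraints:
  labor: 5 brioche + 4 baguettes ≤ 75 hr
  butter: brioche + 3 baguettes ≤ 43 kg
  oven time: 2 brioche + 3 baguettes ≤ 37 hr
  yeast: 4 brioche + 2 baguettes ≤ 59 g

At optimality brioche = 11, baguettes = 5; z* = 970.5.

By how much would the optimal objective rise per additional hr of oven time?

9

Check each constraint at x*: labor 75/75 (tight); butter 26/43 (slack 17); oven time 37/37 (tight); yeast 54/59 (slack 5).
By complementary slackness, y = 0 for the non-binding constraints.
The binding rows give the dual system: 5·y_labor + 2·y_oven time = 60.5 and 4·y_labor + 3·y_oven time = 61.
This yields shadow prices y_labor = 8.5, y_oven time = 9.
Shadow price of oven time = 9.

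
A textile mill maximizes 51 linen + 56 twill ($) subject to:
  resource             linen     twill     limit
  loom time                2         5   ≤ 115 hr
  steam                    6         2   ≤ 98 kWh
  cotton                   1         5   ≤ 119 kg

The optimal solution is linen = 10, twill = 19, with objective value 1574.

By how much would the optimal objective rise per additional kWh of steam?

5.5

Check each constraint at x*: loom time 115/115 (tight); steam 98/98 (tight); cotton 105/119 (slack 14).
By complementary slackness, y = 0 for the non-binding constraint.
Dual feasibility on the basic columns requires 2·y_loom time + 6·y_steam = 51, 5·y_loom time + 2·y_steam = 56.
→ y_loom time = 9 and y_steam = 5.5.
Shadow price of steam = 5.5.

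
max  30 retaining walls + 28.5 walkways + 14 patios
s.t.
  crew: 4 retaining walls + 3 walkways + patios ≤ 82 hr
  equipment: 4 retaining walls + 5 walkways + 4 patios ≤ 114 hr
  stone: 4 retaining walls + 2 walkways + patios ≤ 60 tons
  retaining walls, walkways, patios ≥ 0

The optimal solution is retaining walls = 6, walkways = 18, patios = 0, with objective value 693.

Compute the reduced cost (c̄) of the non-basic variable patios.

Binding: equipment and stone. Non-binding: crew (4 unused).
By complementary slackness, y = 0 for the non-binding constraint.
The binding rows give the dual system: 4·y_equipment + 4·y_stone = 30 and 5·y_equipment + 2·y_stone = 28.5.
Solving: y_equipment = 4.5, y_stone = 3.
Reduced cost of patios: c₃ − yᵀa₃ = 14 − (4.5·4 + 3·1) = 14 − 21 = -7.

-7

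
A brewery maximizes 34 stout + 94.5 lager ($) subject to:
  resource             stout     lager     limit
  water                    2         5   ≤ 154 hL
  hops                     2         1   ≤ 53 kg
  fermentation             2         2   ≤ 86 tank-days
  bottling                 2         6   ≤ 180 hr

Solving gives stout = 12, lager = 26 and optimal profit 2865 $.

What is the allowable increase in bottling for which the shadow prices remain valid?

Binding constraints: water, bottling. The basis is B = [[2,5],[2,6]] with det 2.
Per unit increase in bottling, x* moves by d = (-2.5, 1).
The basis stays optimal until stout reaches 0; allowable increase = 4.8 hr.

4.8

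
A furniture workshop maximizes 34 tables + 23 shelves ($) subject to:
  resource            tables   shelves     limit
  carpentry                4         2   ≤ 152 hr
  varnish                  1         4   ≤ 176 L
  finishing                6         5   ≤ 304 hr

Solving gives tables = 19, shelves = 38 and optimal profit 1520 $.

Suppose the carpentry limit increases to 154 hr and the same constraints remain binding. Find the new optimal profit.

1528

At the optimum: carpentry uses 152 of 152 (binding); varnish uses 171 of 176 (slack = 5); finishing uses 304 of 304 (binding).
By complementary slackness, y = 0 for the non-binding constraint.
The binding rows give the dual system: 4·y_carpentry + 6·y_finishing = 34 and 2·y_carpentry + 5·y_finishing = 23.
Solving: y_carpentry = 4, y_finishing = 3.
Δz = y_carpentry·Δb = 4 × (2) = 8, so new z* = 1520 + 8 = 1528.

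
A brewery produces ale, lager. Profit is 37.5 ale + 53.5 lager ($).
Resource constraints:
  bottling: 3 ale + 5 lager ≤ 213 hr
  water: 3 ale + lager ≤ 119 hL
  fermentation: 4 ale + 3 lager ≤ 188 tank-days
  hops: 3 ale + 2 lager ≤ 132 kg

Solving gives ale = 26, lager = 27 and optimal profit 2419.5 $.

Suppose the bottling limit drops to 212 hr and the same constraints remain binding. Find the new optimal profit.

Check each constraint at x*: bottling 213/213 (tight); water 105/119 (slack 14); fermentation 185/188 (slack 3); hops 132/132 (tight).
Slack constraints have shadow price 0 (complementary slackness).
The binding rows give the dual system: 3·y_bottling + 3·y_hops = 37.5 and 5·y_bottling + 2·y_hops = 53.5.
→ y_bottling = 9.5 and y_hops = 3.
Δz = y_bottling·Δb = 9.5 × (-1) = -9.5, so new z* = 2419.5 − 9.5 = 2410.

2410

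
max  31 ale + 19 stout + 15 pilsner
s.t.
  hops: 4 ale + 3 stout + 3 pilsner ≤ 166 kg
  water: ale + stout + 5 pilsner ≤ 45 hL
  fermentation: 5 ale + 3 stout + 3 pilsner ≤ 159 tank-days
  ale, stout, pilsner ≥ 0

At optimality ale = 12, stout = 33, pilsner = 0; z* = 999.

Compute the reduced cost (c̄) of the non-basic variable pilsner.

-8

Binding: water and fermentation. Non-binding: hops (19 unused).
Since hops is not tight, its dual is 0.
Dual feasibility on the basic columns requires 1·y_water + 5·y_fermentation = 31, 1·y_water + 3·y_fermentation = 19.
Solving: y_water = 1, y_fermentation = 6.
Reduced cost of pilsner: c₃ − yᵀa₃ = 15 − (1·5 + 6·3) = 15 − 23 = -8.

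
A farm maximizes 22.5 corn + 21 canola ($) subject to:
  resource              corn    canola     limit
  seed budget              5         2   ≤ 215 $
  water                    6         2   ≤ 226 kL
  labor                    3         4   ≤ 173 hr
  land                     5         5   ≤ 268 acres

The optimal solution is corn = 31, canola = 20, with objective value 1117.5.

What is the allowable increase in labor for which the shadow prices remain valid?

11.7

Binding constraints: water, labor. The basis is B = [[6,2],[3,4]] with det 18.
Per unit increase in labor, x* moves by d = (-0.1111, 0.3333).
The basis stays optimal until land becomes binding; allowable increase = 11.7 hr.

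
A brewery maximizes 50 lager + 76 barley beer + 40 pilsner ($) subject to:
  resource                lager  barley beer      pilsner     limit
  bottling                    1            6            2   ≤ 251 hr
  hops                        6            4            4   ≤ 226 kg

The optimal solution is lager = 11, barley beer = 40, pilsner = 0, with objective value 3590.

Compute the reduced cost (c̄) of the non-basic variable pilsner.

-4

At the optimum: bottling uses 251 of 251 (binding); hops uses 226 of 226 (binding).
Dual feasibility on the basic columns requires 1·y_bottling + 6·y_hops = 50, 6·y_bottling + 4·y_hops = 76.
This yields shadow prices y_bottling = 8, y_hops = 7.
Reduced cost of pilsner: c₃ − yᵀa₃ = 40 − (8·2 + 7·4) = 40 − 44 = -4.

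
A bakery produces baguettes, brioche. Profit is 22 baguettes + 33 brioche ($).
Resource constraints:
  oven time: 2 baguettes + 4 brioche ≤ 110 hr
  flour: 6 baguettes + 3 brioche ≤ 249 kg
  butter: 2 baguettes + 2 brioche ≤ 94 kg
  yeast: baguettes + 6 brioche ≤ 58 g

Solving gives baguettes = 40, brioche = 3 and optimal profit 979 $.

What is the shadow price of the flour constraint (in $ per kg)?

Check each constraint at x*: oven time 92/110 (slack 18); flour 249/249 (tight); butter 86/94 (slack 8); yeast 58/58 (tight).
By complementary slackness, y = 0 for the non-binding constraints.
Dual feasibility on the basic columns requires 6·y_flour + 1·y_yeast = 22, 3·y_flour + 6·y_yeast = 33.
This yields shadow prices y_flour = 3, y_yeast = 4.
Shadow price of flour = 3.

3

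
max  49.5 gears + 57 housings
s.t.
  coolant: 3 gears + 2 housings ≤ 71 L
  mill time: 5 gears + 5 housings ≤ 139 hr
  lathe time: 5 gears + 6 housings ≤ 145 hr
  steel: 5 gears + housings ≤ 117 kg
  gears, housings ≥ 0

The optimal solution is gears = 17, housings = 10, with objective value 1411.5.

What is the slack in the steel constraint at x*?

steel used = 5·17 + 1·10 = 95; slack = 117 − 95 = 22.

22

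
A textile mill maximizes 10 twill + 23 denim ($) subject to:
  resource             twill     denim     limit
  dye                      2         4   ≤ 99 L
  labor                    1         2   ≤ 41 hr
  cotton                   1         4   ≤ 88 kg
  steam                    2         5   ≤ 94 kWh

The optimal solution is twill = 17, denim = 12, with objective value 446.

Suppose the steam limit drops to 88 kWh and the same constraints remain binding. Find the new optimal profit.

428

Check each constraint at x*: dye 82/99 (slack 17); labor 41/41 (tight); cotton 65/88 (slack 23); steam 94/94 (tight).
Slack constraints have shadow price 0 (complementary slackness).
From A_Bᵀ y = c: 1·y_labor + 2·y_steam = 10; 2·y_labor + 5·y_steam = 23.
→ y_labor = 4 and y_steam = 3.
Δz = y_steam·Δb = 3 × (-6) = -18, so new z* = 446 − 18 = 428.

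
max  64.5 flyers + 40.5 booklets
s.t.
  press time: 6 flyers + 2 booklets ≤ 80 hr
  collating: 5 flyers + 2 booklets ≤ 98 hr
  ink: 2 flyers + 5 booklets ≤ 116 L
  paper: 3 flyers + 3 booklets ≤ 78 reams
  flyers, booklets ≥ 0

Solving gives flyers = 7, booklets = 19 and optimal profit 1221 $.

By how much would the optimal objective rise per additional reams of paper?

9.5

At the optimum: press time uses 80 of 80 (binding); collating uses 73 of 98 (slack = 25); ink uses 109 of 116 (slack = 7); paper uses 78 of 78 (binding).
By complementary slackness, y = 0 for the non-binding constraints.
From A_Bᵀ y = c: 6·y_press time + 3·y_paper = 64.5; 2·y_press time + 3·y_paper = 40.5.
This yields shadow prices y_press time = 6, y_paper = 9.5.
Shadow price of paper = 9.5.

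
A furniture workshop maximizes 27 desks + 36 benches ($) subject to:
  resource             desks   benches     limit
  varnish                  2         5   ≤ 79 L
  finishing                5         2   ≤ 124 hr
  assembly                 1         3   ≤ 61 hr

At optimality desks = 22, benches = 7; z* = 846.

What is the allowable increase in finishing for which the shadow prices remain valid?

73.5

Binding constraints: varnish, finishing. The basis is B = [[2,5],[5,2]] with det -21.
Per unit increase in finishing, x* moves by d = (0.2381, -0.0952).
The basis stays optimal until benches reaches 0; allowable increase = 73.5 hr.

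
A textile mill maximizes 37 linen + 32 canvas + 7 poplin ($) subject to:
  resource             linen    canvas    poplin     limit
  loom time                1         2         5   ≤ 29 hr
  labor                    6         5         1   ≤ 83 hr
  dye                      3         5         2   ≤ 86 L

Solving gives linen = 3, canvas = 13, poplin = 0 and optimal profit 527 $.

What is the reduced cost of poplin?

Check each constraint at x*: loom time 29/29 (tight); labor 83/83 (tight); dye 74/86 (slack 12).
Since dye is not tight, its dual is 0.
Dual feasibility on the basic columns requires 1·y_loom time + 6·y_labor = 37, 2·y_loom time + 5·y_labor = 32.
This yields shadow prices y_loom time = 1, y_labor = 6.
Reduced cost of poplin: c₃ − yᵀa₃ = 7 − (1·5 + 6·1) = 7 − 11 = -4.

-4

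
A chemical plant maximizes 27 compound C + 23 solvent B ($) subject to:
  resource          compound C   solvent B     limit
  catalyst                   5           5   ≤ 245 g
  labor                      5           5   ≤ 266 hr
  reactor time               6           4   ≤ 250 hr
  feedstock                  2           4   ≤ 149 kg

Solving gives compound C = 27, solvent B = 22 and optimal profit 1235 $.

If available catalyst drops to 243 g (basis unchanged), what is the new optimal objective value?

1229

Check each constraint at x*: catalyst 245/245 (tight); labor 245/266 (slack 21); reactor time 250/250 (tight); feedstock 142/149 (slack 7).
By complementary slackness, y = 0 for the non-binding constraints.
From A_Bᵀ y = c: 5·y_catalyst + 6·y_reactor time = 27; 5·y_catalyst + 4·y_reactor time = 23.
→ y_catalyst = 3 and y_reactor time = 2.
Δz = y_catalyst·Δb = 3 × (-2) = -6, so new z* = 1235 − 6 = 1229.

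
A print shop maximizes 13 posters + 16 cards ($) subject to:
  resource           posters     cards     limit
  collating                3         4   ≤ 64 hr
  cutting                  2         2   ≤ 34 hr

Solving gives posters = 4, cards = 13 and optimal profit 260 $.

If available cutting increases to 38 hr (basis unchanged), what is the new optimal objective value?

268

At the optimum: collating uses 64 of 64 (binding); cutting uses 34 of 34 (binding).
The binding rows give the dual system: 3·y_collating + 2·y_cutting = 13 and 4·y_collating + 2·y_cutting = 16.
→ y_collating = 3 and y_cutting = 2.
Δz = y_cutting·Δb = 2 × (4) = 8, so new z* = 260 + 8 = 268.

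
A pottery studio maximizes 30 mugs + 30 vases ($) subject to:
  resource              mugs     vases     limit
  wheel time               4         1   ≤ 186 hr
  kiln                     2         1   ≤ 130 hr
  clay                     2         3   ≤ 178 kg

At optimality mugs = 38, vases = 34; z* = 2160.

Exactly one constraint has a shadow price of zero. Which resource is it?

kiln

wheel time: 186/186 (binding)
kiln: 110/130 (slack 20)
clay: 178/178 (binding)
By complementary slackness, a constraint with positive slack has shadow price 0 → kiln.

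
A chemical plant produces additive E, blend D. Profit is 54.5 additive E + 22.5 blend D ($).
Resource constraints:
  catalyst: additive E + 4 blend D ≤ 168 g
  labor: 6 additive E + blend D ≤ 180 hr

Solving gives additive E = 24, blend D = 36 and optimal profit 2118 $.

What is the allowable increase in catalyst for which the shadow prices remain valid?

Binding constraints: catalyst, labor. The basis is B = [[1,4],[6,1]] with det -23.
Per unit increase in catalyst, x* moves by d = (-0.0435, 0.2609).
The basis stays optimal until additive E reaches 0; allowable increase = 552 g.

552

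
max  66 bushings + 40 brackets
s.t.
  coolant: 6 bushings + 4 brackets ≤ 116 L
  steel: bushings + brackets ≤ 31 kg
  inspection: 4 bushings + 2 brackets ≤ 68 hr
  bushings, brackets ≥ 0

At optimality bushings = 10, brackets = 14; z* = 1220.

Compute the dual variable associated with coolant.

7

At the optimum: coolant uses 116 of 116 (binding); steel uses 24 of 31 (slack = 7); inspection uses 68 of 68 (binding).
Since steel is not tight, its dual is 0.
The binding rows give the dual system: 6·y_coolant + 4·y_inspection = 66 and 4·y_coolant + 2·y_inspection = 40.
→ y_coolant = 7 and y_inspection = 6.
Shadow price of coolant = 7.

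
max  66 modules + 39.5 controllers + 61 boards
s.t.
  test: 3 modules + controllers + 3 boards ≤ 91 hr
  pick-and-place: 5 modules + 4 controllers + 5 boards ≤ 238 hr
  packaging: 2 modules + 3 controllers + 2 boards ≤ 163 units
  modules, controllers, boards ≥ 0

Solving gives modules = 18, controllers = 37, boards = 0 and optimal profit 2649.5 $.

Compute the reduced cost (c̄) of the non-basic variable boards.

At the optimum: test uses 91 of 91 (binding); pick-and-place uses 238 of 238 (binding); packaging uses 147 of 163 (slack = 16).
Since packaging is not tight, its dual is 0.
Dual feasibility on the basic columns requires 3·y_test + 5·y_pick-and-place = 66, 1·y_test + 4·y_pick-and-place = 39.5.
Solving: y_test = 9.5, y_pick-and-place = 7.5.
Reduced cost of boards: c₃ − yᵀa₃ = 61 − (9.5·3 + 7.5·5) = 61 − 66 = -5.

-5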